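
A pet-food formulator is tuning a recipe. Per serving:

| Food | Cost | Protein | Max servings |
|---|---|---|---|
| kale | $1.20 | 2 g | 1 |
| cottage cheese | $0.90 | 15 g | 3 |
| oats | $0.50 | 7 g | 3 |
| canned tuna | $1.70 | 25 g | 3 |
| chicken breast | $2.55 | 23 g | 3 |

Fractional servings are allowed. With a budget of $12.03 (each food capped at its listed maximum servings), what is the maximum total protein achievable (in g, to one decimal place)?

165.6 g

Protein per dollar: cottage cheese 16.67, canned tuna 14.71, oats 14, chicken breast 9.02, kale 1.667.
Take 3 servings of cottage cheese: spends $2.70, +45.0 g protein (running total 45.0 g).
Take 3 servings of canned tuna: spends $5.10, +75.0 g protein (running total 120.0 g).
Take 3 servings of oats: spends $1.50, +21.0 g protein (running total 141.0 g).
Take 1.071 servings of chicken breast: spends $2.73, +24.6 g protein (running total 165.6 g).
Filling greedily by protein-per-dollar is optimal for one linear limit, giving 165.6 g.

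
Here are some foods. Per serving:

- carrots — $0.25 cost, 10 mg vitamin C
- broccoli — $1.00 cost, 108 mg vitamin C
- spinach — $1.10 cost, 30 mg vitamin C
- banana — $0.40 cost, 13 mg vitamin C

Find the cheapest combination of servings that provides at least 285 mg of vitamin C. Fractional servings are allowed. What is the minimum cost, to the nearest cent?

Cost per mg of vitamin C: broccoli $0.0093, carrots $0.0250, banana $0.0308, spinach $0.0367.
With no serving limits, use only broccoli: 285 mg / 108 mg = 2.639 servings × $1.00 = $2.64.

$2.64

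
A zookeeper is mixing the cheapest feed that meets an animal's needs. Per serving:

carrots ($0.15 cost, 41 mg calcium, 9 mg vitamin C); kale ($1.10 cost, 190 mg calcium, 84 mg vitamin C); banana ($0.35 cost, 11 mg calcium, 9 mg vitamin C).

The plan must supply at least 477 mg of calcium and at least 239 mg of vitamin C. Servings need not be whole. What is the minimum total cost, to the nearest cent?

The cheapest plan sits at a corner of the feasible region — with two constraints it uses at most two foods.
carrots only: max(477/41, 239/9) = 26.56 servings → $3.98.
kale only: max(477/190, 239/84) = 2.845 servings → $3.13.
banana only: max(477/11, 239/9) = 43.36 servings → $15.18.
carrots + kale: the both-tight solution has a negative serving — not a feasible corner.
carrots + banana with both tight: 6.163 servings and 20.39 servings → $8.06.
kale + banana with both tight: 2.117 servings and 6.796 servings → $4.71.
The minimum over all feasible corners is $3.13.

$3.13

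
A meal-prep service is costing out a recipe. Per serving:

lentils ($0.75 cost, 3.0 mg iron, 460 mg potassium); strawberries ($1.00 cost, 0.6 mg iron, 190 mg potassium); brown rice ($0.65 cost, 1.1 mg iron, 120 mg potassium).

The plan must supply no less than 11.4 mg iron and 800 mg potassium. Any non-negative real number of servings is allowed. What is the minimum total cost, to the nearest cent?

$2.85

The cheapest plan sits at a corner of the feasible region — with two constraints it uses at most two foods.
lentils only: max(11.4/3.0, 800/460) = 3.8 servings → $2.85.
strawberries only: max(11.4/0.6, 800/190) = 19 servings → $19.00.
brown rice only: max(11.4/1.1, 800/120) = 10.36 servings → $6.74.
lentils + strawberries: intersection lies outside the first quadrant.
lentils + brown rice: the both-tight solution has a negative serving — not a feasible corner.
strawberries + brown rice: the both-tight solution has a negative serving — not a feasible corner.
So the least-cost plan costs $2.85.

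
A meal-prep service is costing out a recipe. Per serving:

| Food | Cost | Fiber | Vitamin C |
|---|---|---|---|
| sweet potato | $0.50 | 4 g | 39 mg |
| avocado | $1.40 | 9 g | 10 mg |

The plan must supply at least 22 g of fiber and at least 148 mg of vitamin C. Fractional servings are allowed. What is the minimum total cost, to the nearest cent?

At the optimum either one food covers both requirements or two foods hit both targets exactly; no other combination can be cheaper.
sweet potato only: max(22/4, 148/39) = 5.5 servings → $2.75.
avocado only: max(22/9, 148/10) = 14.8 servings → $20.72.
sweet potato + avocado with both tight: 3.576 servings and 0.8553 servings → $2.99.
So the least-cost plan costs $2.75.

$2.75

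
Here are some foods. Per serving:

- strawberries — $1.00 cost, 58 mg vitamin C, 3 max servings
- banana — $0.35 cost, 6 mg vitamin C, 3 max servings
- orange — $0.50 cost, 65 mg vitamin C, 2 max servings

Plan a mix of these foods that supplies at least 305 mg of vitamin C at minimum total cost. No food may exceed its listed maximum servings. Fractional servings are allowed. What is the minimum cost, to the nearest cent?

$4.06

Cost per mg of vitamin C: orange $0.0077, strawberries $0.0172, banana $0.0583.
Take 2 servings of orange: +130.0 mg vitamin C for $1.00 (total $1.00, still need 175.0 mg).
Take 3 servings of strawberries: +174.0 mg vitamin C for $3.00 (total $4.00, still need 1.0 mg).
Take 0.1667 servings of banana: +1.0 mg vitamin C for $0.06 (total $4.06, still need 0.0 mg).
Filling from the cheapest source first is optimal under one linear minimum: $4.06.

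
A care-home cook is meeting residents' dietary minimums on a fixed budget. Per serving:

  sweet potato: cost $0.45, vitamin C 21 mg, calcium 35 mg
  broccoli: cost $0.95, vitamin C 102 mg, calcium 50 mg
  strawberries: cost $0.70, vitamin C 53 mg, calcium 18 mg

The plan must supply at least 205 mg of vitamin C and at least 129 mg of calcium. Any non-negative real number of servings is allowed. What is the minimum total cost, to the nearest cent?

With two linear requirements the optimum uses one or two foods; enumerate the corners.
sweet potato only: max(205/21, 129/35) = 9.762 servings → $4.39.
broccoli only: max(205/102, 129/50) = 2.58 servings → $2.45.
strawberries only: max(205/53, 129/18) = 7.167 servings → $5.02.
sweet potato + broccoli with both tight: 1.154 servings and 1.772 servings → $2.20.
sweet potato + strawberries with both tight: 2.131 servings and 3.024 servings → $3.08.
broccoli + strawberries: the both-tight solution has a negative serving — not a feasible corner.
So the least-cost plan costs $2.20.

$2.20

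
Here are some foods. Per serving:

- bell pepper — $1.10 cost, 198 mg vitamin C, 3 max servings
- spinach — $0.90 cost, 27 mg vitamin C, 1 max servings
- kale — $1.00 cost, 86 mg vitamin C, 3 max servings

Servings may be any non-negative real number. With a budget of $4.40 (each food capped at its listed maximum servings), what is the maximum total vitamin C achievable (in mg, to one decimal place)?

Vitamin C per dollar: bell pepper 180, kale 86, spinach 30.
Take 3 servings of bell pepper: spends $3.30, +594.0 mg vitamin C (running total 594.0 mg).
Take 1.1 servings of kale: spends $1.10, +94.6 mg vitamin C (running total 688.6 mg).
Filling greedily by vitamin C-per-dollar is optimal for one linear limit, giving 688.6 mg.

688.6 mg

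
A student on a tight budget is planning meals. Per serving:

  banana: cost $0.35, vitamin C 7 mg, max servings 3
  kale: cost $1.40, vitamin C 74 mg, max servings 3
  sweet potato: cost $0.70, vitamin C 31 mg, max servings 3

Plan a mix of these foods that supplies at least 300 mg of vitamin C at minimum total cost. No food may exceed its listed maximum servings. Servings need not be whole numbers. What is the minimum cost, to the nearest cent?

$5.96

Cost per mg of vitamin C: kale $0.0189, sweet potato $0.0226, banana $0.0500.
Take 3 servings of kale: +222.0 mg vitamin C for $4.20 (total $4.20, still need 78.0 mg).
Take 2.516 servings of sweet potato: +78.0 mg vitamin C for $1.76 (total $5.96, still need 0.0 mg).
Filling from the cheapest source first is optimal under one linear minimum: $5.96.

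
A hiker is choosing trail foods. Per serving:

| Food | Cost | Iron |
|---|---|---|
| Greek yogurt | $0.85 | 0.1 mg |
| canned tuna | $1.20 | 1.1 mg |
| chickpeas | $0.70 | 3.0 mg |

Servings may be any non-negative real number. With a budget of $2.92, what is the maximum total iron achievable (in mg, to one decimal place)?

12.5 mg

Iron per dollar: chickpeas 4.286, canned tuna 0.9167, Greek yogurt 0.1176.
With no serving limits, spend the whole cost allowance on chickpeas: $2.92 / $0.70 × 3.0 mg = 12.5 mg.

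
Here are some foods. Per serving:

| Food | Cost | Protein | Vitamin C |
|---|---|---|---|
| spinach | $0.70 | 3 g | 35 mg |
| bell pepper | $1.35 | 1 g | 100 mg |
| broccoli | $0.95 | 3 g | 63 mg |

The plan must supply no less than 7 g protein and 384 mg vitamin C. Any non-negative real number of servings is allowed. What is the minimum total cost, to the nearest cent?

This is a tiny linear program; its minimum lies at a vertex of the feasible set. List the vertices and price them.
spinach only: max(7/3, 384/35) = 10.97 servings → $7.68.
bell pepper only: max(7/1, 384/100) = 7 servings → $9.45.
broccoli only: max(7/3, 384/63) = 6.095 servings → $5.79.
spinach + bell pepper with both tight: 1.192 servings and 3.423 servings → $5.46.
spinach + broccoli: the both-tight solution has a negative serving — not a feasible corner.
bell pepper + broccoli with both tight: 3 servings and 1.333 servings → $5.32.
So the least-cost plan costs $5.32.

$5.32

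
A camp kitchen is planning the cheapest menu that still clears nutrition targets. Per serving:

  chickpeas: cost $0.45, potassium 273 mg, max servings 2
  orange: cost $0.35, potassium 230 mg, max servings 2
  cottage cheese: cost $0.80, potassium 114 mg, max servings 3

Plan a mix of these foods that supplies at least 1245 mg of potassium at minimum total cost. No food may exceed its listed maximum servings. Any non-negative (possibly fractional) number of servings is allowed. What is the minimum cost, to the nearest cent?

$3.28

Cost per mg of potassium: orange $0.0015, chickpeas $0.0016, cottage cheese $0.0070.
Take 2 servings of orange: +460.0 mg potassium for $0.70 (total $0.70, still need 785.0 mg).
Take 2 servings of chickpeas: +546.0 mg potassium for $0.90 (total $1.60, still need 239.0 mg).
Take 2.096 servings of cottage cheese: +239.0 mg potassium for $1.68 (total $3.28, still need 0.0 mg).
Filling from the cheapest source first is optimal under one linear minimum: $3.28.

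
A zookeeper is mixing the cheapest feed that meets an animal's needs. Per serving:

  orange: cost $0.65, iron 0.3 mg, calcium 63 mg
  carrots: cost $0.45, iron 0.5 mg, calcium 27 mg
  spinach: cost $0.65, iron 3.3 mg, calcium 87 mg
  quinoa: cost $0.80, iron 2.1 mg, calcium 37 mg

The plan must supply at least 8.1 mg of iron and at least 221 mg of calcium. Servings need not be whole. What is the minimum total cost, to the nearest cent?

$1.65

For a min-cost LP with two ≥-constraints, a basic feasible solution has at most two positive variables.
orange only: max(8.1/0.3, 221/63) = 27 servings → $17.55.
carrots only: max(8.1/0.5, 221/27) = 16.2 servings → $7.29.
spinach only: max(8.1/3.3, 221/87) = 2.54 servings → $1.65.
quinoa only: max(8.1/2.1, 221/37) = 5.973 servings → $4.78.
orange + carrots: the both-tight solution has a negative serving — not a feasible corner.
orange + spinach with both tight: 0.1353 servings and 2.442 servings → $1.68.
orange + quinoa with both tight: 1.356 servings and 3.663 servings → $3.81.
carrots + spinach with both tight: 0.5395 servings and 2.373 servings → $1.79.
carrots + quinoa with both tight: 4.304 servings and 2.832 servings → $4.20.
spinach + quinoa: the both-tight solution has a negative serving — not a feasible corner.
So the least-cost plan costs $1.65.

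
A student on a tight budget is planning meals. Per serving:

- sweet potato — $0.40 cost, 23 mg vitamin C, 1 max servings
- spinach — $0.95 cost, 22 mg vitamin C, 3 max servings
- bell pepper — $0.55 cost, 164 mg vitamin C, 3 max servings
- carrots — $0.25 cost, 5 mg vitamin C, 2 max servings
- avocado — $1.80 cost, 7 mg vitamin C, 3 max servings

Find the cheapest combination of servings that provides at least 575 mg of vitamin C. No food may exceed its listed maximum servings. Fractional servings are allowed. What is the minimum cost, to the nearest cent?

$4.64

Cost per mg of vitamin C: bell pepper $0.0034, sweet potato $0.0174, spinach $0.0432, carrots $0.0500, avocado $0.2571.
Take 3 servings of bell pepper: +492.0 mg vitamin C for $1.65 (total $1.65, still need 83.0 mg).
Take 1 serving of sweet potato: +23.0 mg vitamin C for $0.40 (total $2.05, still need 60.0 mg).
Take 2.727 servings of spinach: +60.0 mg vitamin C for $2.59 (total $4.64, still need 0.0 mg).
Greedy by cheapest-per-mg is optimal for a single linear constraint, so the minimum cost is $4.64.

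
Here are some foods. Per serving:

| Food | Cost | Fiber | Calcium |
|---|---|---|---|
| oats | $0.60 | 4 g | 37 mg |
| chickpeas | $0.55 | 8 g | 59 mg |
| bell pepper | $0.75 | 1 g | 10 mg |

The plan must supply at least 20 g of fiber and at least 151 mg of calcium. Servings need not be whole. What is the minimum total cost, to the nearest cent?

Minimising a linear cost over {fiber ≥ 20, calcium ≥ 151, servings ≥ 0} — the optimum is at a vertex, using one or two foods.
oats only: max(20/4, 151/37) = 5 servings → $3.00.
chickpeas only: max(20/8, 151/59) = 2.559 servings → $1.41.
bell pepper only: max(20/1, 151/10) = 20 servings → $15.00.
oats + chickpeas with both tight: 0.4667 servings and 2.267 servings → $1.53.
oats + bell pepper with both targets exact would need a negative amount; discard.
chickpeas + bell pepper with both tight: 2.333 servings and 1.333 servings → $2.28.
Cheapest feasible corner: $1.41.

$1.41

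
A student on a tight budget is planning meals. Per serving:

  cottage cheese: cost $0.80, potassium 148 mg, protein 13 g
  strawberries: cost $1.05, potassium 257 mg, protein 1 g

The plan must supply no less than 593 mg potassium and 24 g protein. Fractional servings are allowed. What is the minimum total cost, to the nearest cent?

cottage cheese only: max(593/148, 24/13) = 4.007 servings → $3.21.
strawberries only: max(593/257, 24/1) = 24 servings → $25.20.
cottage cheese + strawberries with both tight: 1.746 servings and 1.302 servings → $2.76.
So the least-cost plan costs $2.76.

$2.76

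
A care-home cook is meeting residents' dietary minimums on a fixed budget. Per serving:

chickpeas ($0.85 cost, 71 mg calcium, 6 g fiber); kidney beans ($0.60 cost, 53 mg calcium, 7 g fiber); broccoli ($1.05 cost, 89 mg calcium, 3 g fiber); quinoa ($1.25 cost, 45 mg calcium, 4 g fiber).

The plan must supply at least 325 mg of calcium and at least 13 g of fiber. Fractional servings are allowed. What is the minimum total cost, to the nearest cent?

$3.68

A basic optimal solution has at most two foods positive. Try each food alone and each pair with both targets met exactly.
chickpeas only: max(325/71, 13/6) = 4.577 servings → $3.89.
kidney beans only: max(325/53, 13/7) = 6.132 servings → $3.68.
broccoli only: max(325/89, 13/3) = 4.333 servings → $4.55.
quinoa only: max(325/45, 13/4) = 7.222 servings → $9.03.
chickpeas + kidney beans: intersection lies outside the first quadrant.
chickpeas + broccoli with both tight: 0.567 servings and 3.199 servings → $3.84.
chickpeas + quinoa: intersection lies outside the first quadrant.
kidney beans + broccoli with both tight: 0.3922 servings and 3.418 servings → $3.82.
kidney beans + quinoa: intersection lies outside the first quadrant.
broccoli + quinoa with both tight: 3.235 servings and 0.8235 servings → $4.43.
So the least-cost plan costs $3.68.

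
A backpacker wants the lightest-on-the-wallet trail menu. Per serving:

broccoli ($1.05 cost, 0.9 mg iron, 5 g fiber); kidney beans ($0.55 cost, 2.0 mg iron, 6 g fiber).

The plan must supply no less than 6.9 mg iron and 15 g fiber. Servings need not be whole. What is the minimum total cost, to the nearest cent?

A basic optimal solution has at most two foods positive. Try each food alone and each pair with both targets met exactly.
broccoli only: max(6.9/0.9, 15/5) = 7.667 servings → $8.05.
kidney beans only: max(6.9/2.0, 15/6) = 3.45 servings → $1.90.
broccoli + kidney beans with both targets exact would need a negative amount; discard.
The minimum over all feasible corners is $1.90.

$1.90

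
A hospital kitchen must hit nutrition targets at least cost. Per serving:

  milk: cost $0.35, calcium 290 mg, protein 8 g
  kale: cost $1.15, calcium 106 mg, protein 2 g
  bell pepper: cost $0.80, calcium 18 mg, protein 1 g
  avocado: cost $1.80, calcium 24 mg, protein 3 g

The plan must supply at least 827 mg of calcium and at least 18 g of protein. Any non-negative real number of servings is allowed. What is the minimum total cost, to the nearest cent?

Two binding constraints pin down two serving amounts, so the optimal mix uses at most two foods. The candidates are each food alone (scaled to the tighter of calcium/protein) and each pair with both constraints tight.
milk only: max(827/290, 18/8) = 2.852 servings → $1.00.
kale only: max(827/106, 18/2) = 9 servings → $10.35.
bell pepper only: max(827/18, 18/1) = 45.94 servings → $36.76.
avocado only: max(827/24, 18/3) = 34.46 servings → $62.02.
milk + kale with both tight: 0.9478 servings and 5.209 servings → $6.32.
milk + bell pepper: the both-tight solution has a negative serving — not a feasible corner.
milk + avocado: intersection lies outside the first quadrant.
kale + bell pepper with both tight: 7.186 servings and 3.629 servings → $11.17.
kale + avocado with both tight: 7.589 servings and 0.9407 servings → $10.42.
bell pepper + avocado: intersection lies outside the first quadrant.
Cheapest feasible corner: $1.00.

$1.00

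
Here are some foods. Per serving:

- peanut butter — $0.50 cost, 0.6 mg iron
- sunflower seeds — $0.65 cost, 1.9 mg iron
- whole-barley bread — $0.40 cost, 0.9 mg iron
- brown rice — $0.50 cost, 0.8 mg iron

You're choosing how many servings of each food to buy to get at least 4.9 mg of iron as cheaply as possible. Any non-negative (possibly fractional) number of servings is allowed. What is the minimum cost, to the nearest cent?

$1.68

Cost per mg of iron: sunflower seeds $0.3421, whole-barley bread $0.4444, brown rice $0.6250, peanut butter $0.8333.
With no serving limits, use only sunflower seeds: 4.9 mg / 1.9 mg = 2.579 servings × $0.65 = $1.68.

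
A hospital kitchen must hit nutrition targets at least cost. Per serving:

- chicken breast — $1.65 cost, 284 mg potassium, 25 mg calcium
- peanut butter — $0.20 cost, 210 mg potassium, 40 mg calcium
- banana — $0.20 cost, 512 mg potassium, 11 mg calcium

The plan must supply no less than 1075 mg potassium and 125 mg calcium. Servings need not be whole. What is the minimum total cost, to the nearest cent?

chicken breast only: max(1075/284, 125/25) = 5 servings → $8.25.
peanut butter only: max(1075/210, 125/40) = 5.119 servings → $1.02.
banana only: max(1075/512, 125/11) = 11.36 servings → $2.27.
chicken breast + peanut butter with both tight: 2.741 servings and 1.412 servings → $4.81.
chicken breast + banana with both targets exact would need a negative amount; discard.
peanut butter + banana with both tight: 2.871 servings and 0.9218 servings → $0.76.
So the least-cost plan costs $0.76.

$0.76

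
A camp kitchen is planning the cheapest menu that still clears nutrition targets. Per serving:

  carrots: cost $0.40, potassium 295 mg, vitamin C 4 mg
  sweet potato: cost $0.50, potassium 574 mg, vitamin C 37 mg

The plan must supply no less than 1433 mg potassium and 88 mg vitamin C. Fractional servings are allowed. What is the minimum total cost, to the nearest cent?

$1.25

Minimising a linear cost over {potassium ≥ 1433, vitamin C ≥ 88, servings ≥ 0} — the optimum is at a vertex, using one or two foods.
carrots only: max(1433/295, 88/4) = 22 servings → $8.80.
sweet potato only: max(1433/574, 88/37) = 2.497 servings → $1.25.
carrots + sweet potato with both tight: 0.2911 servings and 2.347 servings → $1.29.
Cheapest feasible corner: $1.25.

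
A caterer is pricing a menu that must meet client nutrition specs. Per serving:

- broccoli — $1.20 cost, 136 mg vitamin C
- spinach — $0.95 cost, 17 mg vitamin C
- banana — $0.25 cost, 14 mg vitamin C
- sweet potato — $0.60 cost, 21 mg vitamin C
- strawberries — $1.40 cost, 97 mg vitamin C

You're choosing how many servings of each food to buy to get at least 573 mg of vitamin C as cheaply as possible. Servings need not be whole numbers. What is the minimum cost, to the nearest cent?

$5.06

Cost per mg of vitamin C: broccoli $0.0088, strawberries $0.0144, banana $0.0179, sweet potato $0.0286, spinach $0.0559.
With no serving limits, use only broccoli: 573 mg / 136 mg = 4.213 servings × $1.20 = $5.06.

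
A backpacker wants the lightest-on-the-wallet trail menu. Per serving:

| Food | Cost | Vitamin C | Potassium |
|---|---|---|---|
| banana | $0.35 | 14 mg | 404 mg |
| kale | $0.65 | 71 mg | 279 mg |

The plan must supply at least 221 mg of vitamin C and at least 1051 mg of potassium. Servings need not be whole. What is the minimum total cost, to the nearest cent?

A basic optimal solution has at most two foods positive. Try each food alone and each pair with both targets met exactly.
banana only: max(221/14, 1051/404) = 15.79 servings → $5.53.
kale only: max(221/71, 1051/279) = 3.767 servings → $2.45.
banana + kale with both tight: 0.5231 servings and 3.01 servings → $2.14.
So the least-cost plan costs $2.14.

$2.14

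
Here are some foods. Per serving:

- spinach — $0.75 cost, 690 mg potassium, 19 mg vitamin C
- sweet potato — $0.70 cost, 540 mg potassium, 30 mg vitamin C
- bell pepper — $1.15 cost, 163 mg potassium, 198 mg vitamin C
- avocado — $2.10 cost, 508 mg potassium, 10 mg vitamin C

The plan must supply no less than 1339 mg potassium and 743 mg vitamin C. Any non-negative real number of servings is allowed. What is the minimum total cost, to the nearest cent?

$5.01

Compare the cost at each extreme point of the feasible region.
spinach only: max(1339/690, 743/19) = 39.11 servings → $29.33.
sweet potato only: max(1339/540, 743/30) = 24.77 servings → $17.34.
bell pepper only: max(1339/163, 743/198) = 8.215 servings → $9.45.
avocado only: max(1339/508, 743/10) = 74.3 servings → $156.03.
spinach + sweet potato with both targets exact would need a negative amount; discard.
spinach + bell pepper with both tight: 1.079 servings and 3.649 servings → $5.01.
spinach + avocado: the both-tight solution has a negative serving — not a feasible corner.
sweet potato + bell pepper with both tight: 1.411 servings and 3.539 servings → $5.06.
sweet potato + avocado with both targets exact would need a negative amount; discard.
bell pepper + avocado with both tight: 3.679 servings and 1.455 servings → $7.29.
So the least-cost plan costs $5.01.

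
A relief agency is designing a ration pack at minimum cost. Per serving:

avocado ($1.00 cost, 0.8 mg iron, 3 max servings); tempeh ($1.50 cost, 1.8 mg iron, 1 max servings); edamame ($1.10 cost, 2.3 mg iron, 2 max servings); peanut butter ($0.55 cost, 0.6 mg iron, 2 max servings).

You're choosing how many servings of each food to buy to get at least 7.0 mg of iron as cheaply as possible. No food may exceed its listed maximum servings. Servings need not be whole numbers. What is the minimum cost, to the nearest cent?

Cost per mg of iron: edamame $0.4783, tempeh $0.8333, peanut butter $0.9167, avocado $1.2500.
Take 2 servings of edamame: +4.6 mg iron for $2.20 (total $2.20, still need 2.4 mg).
Take 1 serving of tempeh: +1.8 mg iron for $1.50 (total $3.70, still need 0.6 mg).
Take 1 serving of peanut butter: +0.6 mg iron for $0.55 (total $4.25, still need 0.0 mg).
Greedy by cheapest-per-mg is optimal for a single linear constraint, so the minimum cost is $4.25.

$4.25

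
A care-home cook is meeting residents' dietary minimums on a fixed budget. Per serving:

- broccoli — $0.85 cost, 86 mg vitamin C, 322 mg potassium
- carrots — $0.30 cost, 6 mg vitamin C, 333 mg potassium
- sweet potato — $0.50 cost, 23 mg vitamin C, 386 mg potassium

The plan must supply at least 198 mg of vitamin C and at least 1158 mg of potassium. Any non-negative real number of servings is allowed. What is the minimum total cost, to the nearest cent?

$2.28

Check every corner: each single food scaled to meet both minima, and each pair solved so both constraints bind.
broccoli only: max(198/86, 1158/322) = 3.596 servings → $3.06.
carrots only: max(198/6, 1158/333) = 33 servings → $9.90.
sweet potato only: max(198/23, 1158/386) = 8.609 servings → $4.30.
broccoli + carrots with both tight: 2.209 servings and 1.342 servings → $2.28.
broccoli + sweet potato with both tight: 1.931 servings and 1.389 servings → $2.34.
carrots + sweet potato: the both-tight solution has a negative serving — not a feasible corner.
So the least-cost plan costs $2.28.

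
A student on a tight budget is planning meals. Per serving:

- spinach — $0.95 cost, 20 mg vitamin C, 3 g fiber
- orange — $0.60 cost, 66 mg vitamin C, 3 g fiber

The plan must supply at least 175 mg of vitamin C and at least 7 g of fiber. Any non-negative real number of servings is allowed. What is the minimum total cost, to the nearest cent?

spinach only: max(175/20, 7/3) = 8.75 servings → $8.31.
orange only: max(175/66, 7/3) = 2.652 servings → $1.59.
spinach + orange: the both-tight solution has a negative serving — not a feasible corner.
Cheapest feasible corner: $1.59.

$1.59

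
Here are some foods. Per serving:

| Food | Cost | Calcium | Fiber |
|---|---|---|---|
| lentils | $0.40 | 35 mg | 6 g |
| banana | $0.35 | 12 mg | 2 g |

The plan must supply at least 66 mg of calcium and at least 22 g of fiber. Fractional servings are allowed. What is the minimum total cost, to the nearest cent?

Compare the cost at each extreme point of the feasible region.
lentils only: max(66/35, 22/6) = 3.667 servings → $1.47.
banana only: max(66/12, 22/2) = 11 servings → $3.85.
lentils + banana with both targets exact would need a negative amount; discard.
Cheapest feasible corner: $1.47.

$1.47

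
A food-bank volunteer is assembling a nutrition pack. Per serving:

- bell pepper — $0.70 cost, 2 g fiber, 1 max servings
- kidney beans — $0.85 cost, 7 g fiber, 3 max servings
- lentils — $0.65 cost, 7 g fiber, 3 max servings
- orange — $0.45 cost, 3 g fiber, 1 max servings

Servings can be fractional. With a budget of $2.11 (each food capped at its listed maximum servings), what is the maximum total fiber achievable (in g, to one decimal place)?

Fiber per dollar: lentils 10.77, kidney beans 8.235, orange 6.667, bell pepper 2.857.
Take 3 servings of lentils: spends $1.95, +21.0 g fiber (running total 21.0 g).
Take 0.1882 servings of kidney beans: spends $0.16, +1.3 g fiber (running total 22.3 g).
Filling greedily by fiber-per-dollar is optimal for one linear limit, giving 22.3 g.

22.3 g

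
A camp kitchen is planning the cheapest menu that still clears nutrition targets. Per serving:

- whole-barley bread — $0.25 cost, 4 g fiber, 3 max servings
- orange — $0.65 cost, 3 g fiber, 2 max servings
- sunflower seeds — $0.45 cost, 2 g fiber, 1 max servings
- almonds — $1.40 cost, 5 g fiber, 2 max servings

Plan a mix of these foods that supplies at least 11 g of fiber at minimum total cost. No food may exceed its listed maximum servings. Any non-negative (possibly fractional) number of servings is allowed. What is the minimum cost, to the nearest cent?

Cost per g of fiber: whole-barley bread $0.0625, orange $0.2167, sunflower seeds $0.2250, almonds $0.2800.
Take 2.75 servings of whole-barley bread: +11.0 g fiber for $0.69 (total $0.69, still need 0.0 g).
Greedy by cheapest-per-g is optimal for a single linear constraint, so the minimum cost is $0.69.

$0.69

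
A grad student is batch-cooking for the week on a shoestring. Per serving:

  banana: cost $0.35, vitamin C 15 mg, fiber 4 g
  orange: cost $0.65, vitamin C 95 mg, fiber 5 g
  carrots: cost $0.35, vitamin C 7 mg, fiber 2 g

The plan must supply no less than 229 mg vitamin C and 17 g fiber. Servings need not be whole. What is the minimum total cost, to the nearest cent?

banana only: max(229/15, 17/4) = 15.27 servings → $5.34.
orange only: max(229/95, 17/5) = 3.4 servings → $2.21.
carrots only: max(229/7, 17/2) = 32.71 servings → $11.45.
banana + orange with both tight: 1.541 servings and 2.167 servings → $1.95.
banana + carrots: the both-tight solution has a negative serving — not a feasible corner.
orange + carrots with both tight: 2.187 servings and 3.032 servings → $2.48.
Cheapest feasible corner: $1.95.

$1.95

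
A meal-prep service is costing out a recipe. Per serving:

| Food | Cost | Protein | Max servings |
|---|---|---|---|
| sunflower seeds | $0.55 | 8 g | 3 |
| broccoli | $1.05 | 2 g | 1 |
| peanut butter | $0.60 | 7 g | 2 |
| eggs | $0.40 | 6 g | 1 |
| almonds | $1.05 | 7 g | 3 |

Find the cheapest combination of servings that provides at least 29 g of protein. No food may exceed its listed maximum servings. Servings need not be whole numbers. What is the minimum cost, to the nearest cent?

Cost per g of protein: eggs $0.0667, sunflower seeds $0.0688, peanut butter $0.0857, almonds $0.1500, broccoli $0.5250.
Take 1 serving of eggs: +6.0 g protein for $0.40 (total $0.40, still need 23.0 g).
Take 2.875 servings of sunflower seeds: +23.0 g protein for $1.58 (total $1.98, still need 0.0 g).
Filling from the cheapest source first is optimal under one linear minimum: $1.98.

$1.98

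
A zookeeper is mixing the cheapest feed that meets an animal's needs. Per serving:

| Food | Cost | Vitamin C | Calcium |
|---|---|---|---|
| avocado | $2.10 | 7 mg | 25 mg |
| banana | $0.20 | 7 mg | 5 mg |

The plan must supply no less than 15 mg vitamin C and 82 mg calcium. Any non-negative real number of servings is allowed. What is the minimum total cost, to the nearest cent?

$3.28

An LP optimum is at a vertex; with two nutrient constraints at most two foods are used. Check each candidate.
avocado only: max(15/7, 82/25) = 3.28 servings → $6.89.
banana only: max(15/7, 82/5) = 16.4 servings → $3.28.
avocado + banana with both targets exact would need a negative amount; discard.
Cheapest feasible corner: $3.28.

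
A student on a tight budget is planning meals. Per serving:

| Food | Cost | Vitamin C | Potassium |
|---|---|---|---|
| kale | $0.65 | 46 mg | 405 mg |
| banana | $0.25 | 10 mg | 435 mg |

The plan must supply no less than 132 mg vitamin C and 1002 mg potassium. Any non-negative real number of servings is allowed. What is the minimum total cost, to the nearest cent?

$1.87

Two binding constraints pin down two serving amounts, so the optimal mix uses at most two foods. The candidates are each food alone (scaled to the tighter of vitamin C/potassium) and each pair with both constraints tight.
kale only: max(132/46, 1002/405) = 2.87 servings → $1.87.
banana only: max(132/10, 1002/435) = 13.2 servings → $3.30.
kale + banana: intersection lies outside the first quadrant.
The minimum over all feasible corners is $1.87.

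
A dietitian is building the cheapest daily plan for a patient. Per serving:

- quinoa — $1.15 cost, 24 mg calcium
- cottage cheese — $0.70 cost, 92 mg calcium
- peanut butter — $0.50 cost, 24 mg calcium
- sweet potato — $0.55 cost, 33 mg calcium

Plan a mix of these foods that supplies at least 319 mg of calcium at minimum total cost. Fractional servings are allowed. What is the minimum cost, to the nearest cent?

Cost per mg of calcium: cottage cheese $0.0076, sweet potato $0.0167, peanut butter $0.0208, quinoa $0.0479.
With no serving limits, use only cottage cheese: 319 mg / 92 mg = 3.467 servings × $0.70 = $2.43.

$2.43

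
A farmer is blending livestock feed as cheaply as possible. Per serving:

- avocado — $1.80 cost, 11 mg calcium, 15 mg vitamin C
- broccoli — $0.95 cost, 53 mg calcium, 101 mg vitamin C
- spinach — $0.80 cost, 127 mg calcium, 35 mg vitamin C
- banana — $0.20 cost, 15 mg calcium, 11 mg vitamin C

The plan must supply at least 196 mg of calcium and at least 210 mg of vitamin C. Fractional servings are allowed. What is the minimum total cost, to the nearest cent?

A basic optimal solution has at most two foods positive. Try each food alone and each pair with both targets met exactly.
avocado only: max(196/11, 210/15) = 17.82 servings → $32.07.
broccoli only: max(196/53, 210/101) = 3.698 servings → $3.51.
spinach only: max(196/127, 210/35) = 6 servings → $4.80.
banana only: max(196/15, 210/11) = 19.09 servings → $3.82.
avocado + broccoli with both targets exact would need a negative amount; discard.
avocado + spinach with both tight: 13.03 servings and 0.4145 servings → $23.79.
avocado + banana with both tight: 9.558 servings and 6.058 servings → $18.42.
broccoli + spinach with both tight: 1.806 servings and 0.7898 servings → $2.35.
broccoli + banana with both tight: 1.067 servings and 9.298 servings → $2.87.
spinach + banana: intersection lies outside the first quadrant.
The minimum over all feasible corners is $2.35.

$2.35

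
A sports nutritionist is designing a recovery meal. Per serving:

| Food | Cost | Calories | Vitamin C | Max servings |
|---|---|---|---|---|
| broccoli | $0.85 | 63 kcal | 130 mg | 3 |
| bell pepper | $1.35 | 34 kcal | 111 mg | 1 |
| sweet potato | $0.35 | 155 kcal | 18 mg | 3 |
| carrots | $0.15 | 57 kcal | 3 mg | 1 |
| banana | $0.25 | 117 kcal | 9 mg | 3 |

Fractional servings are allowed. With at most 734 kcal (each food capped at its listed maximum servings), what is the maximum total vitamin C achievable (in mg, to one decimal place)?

558.5 mg

Vitamin C per kcal: bell pepper 3.265, broccoli 2.063, sweet potato 0.1161, banana 0.07692, carrots 0.05263.
Take 1 serving of bell pepper: uses 34 kcal, +111.0 mg vitamin C (running total 111.0 mg).
Take 3 servings of broccoli: uses 189 kcal, +390.0 mg vitamin C (running total 501.0 mg).
Take 3 servings of sweet potato: uses 465 kcal, +54.0 mg vitamin C (running total 555.0 mg).
Take 0.3932 servings of banana: uses 46 kcal, +3.5 mg vitamin C (running total 558.5 mg).
Greedy by best ratio exhausts the calories allowance optimally: 558.5 mg.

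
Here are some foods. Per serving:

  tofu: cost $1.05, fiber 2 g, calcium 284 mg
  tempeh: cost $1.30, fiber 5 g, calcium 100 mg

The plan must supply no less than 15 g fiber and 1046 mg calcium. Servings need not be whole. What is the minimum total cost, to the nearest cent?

tofu only: max(15/2, 1046/284) = 7.5 servings → $7.88.
tempeh only: max(15/5, 1046/100) = 10.46 servings → $13.60.
tofu + tempeh with both tight: 3.057 servings and 1.777 servings → $5.52.
The minimum over all feasible corners is $5.52.

$5.52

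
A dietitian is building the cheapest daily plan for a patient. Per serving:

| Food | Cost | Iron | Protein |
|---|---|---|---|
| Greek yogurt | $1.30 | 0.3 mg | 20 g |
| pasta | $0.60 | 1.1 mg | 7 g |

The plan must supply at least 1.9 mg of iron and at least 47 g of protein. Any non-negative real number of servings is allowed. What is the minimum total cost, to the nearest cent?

$3.23

Check every corner: each single food scaled to meet both minima, and each pair solved so both constraints bind.
Greek yogurt only: max(1.9/0.3, 47/20) = 6.333 servings → $8.23.
pasta only: max(1.9/1.1, 47/7) = 6.714 servings → $4.03.
Greek yogurt + pasta with both tight: 1.93 servings and 1.201 servings → $3.23.
So the least-cost plan costs $3.23.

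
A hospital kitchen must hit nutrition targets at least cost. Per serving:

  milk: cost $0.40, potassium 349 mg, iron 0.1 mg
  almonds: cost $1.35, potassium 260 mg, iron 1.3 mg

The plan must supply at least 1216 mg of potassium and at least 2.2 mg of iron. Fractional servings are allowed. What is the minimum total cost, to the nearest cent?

The cheapest plan sits at a corner of the feasible region — with two constraints it uses at most two foods.
milk only: max(1216/349, 2.2/0.1) = 22 servings → $8.80.
almonds only: max(1216/260, 2.2/1.3) = 4.677 servings → $6.31.
milk + almonds with both tight: 2.359 servings and 1.511 servings → $2.98.
The minimum over all feasible corners is $2.98.

$2.98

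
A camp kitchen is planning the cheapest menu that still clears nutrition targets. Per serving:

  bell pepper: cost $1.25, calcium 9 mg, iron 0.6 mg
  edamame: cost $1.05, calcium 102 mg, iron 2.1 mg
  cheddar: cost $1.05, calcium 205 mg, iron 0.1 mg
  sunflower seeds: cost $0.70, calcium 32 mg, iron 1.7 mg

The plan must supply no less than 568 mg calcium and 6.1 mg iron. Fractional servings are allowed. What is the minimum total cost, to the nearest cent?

$4.41

Compare the cost at each extreme point of the feasible region.
bell pepper only: max(568/9, 6.1/0.6) = 63.11 servings → $78.89.
edamame only: max(568/102, 6.1/2.1) = 5.569 servings → $5.85.
cheddar only: max(568/205, 6.1/0.1) = 61 servings → $64.05.
sunflower seeds only: max(568/32, 6.1/1.7) = 17.75 servings → $12.43.
bell pepper + edamame with both targets exact would need a negative amount; discard.
bell pepper + cheddar with both tight: 9.776 servings and 2.342 servings → $14.68.
bell pepper + sunflower seeds: the both-tight solution has a negative serving — not a feasible corner.
edamame + cheddar with both tight: 2.84 servings and 1.358 servings → $4.41.
edamame + sunflower seeds: the both-tight solution has a negative serving — not a feasible corner.
cheddar + sunflower seeds with both tight: 2.231 servings and 3.457 servings → $4.76.
The minimum over all feasible corners is $4.41.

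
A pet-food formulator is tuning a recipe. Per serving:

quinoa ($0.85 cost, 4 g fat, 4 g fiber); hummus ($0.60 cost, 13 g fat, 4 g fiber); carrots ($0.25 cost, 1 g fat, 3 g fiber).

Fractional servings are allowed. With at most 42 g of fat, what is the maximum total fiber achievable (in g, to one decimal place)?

Fiber per g fat: carrots 3, quinoa 1, hummus 0.3077.
With no serving limits, spend the whole fat allowance on carrots: 42 g / 1 g × 3 g = 126.0 g.

126.0 g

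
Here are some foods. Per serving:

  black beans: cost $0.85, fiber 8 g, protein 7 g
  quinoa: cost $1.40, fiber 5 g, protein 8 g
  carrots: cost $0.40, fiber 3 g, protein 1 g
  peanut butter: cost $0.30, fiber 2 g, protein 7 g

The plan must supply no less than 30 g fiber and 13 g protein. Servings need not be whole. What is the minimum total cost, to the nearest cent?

An LP optimum is at a vertex; with two nutrient constraints at most two foods are used. Check each candidate.
black beans only: max(30/8, 13/7) = 3.75 servings → $3.19.
quinoa only: max(30/5, 13/8) = 6 servings → $8.40.
carrots only: max(30/3, 13/1) = 13 servings → $5.20.
peanut butter only: max(30/2, 13/7) = 15 servings → $4.50.
black beans + quinoa with both targets exact would need a negative amount; discard.
black beans + carrots with both tight: 0.6923 servings and 8.154 servings → $3.85.
black beans + peanut butter: the both-tight solution has a negative serving — not a feasible corner.
quinoa + carrots with both tight: 0.4737 servings and 9.211 servings → $4.35.
quinoa + peanut butter with both targets exact would need a negative amount; discard.
carrots + peanut butter with both tight: 9.684 servings and 0.4737 servings → $4.02.
Cheapest feasible corner: $3.19.

$3.19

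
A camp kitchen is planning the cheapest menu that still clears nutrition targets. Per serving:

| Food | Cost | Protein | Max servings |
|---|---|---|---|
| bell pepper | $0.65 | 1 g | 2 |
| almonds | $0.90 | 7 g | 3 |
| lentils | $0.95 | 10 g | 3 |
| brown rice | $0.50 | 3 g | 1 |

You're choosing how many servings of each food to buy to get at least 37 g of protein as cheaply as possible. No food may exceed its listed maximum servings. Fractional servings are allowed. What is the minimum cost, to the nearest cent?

$3.75

Cost per g of protein: lentils $0.0950, almonds $0.1286, brown rice $0.1667, bell pepper $0.6500.
Take 3 servings of lentils: +30.0 g protein for $2.85 (total $2.85, still need 7.0 g).
Take 1 serving of almonds: +7.0 g protein for $0.90 (total $3.75, still need 0.0 g).
Greedy by cheapest-per-g is optimal for a single linear constraint, so the minimum cost is $3.75.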